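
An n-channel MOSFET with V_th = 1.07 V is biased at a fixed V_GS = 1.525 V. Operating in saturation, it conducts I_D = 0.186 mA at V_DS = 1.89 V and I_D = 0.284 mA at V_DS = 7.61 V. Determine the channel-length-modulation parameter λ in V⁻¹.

λ = 0.112 V⁻¹

With V_GS fixed, I_D ∝ (1 + λ V_DS) in saturation, so I_D2/I_D1 = (1 + λ V_DS2)/(1 + λ V_DS1).
0.284/0.186 = 1.527 = (1 + 7.61 λ)/(1 + 1.89 λ).
Solving: λ (I_D1 V_DS2 − I_D2 V_DS1) = I_D2 − I_D1, so λ = (0.284 − 0.186) / (0.186 × 7.61 − 0.284 × 1.89) = 0.098 / 0.879 = 0.112 V⁻¹.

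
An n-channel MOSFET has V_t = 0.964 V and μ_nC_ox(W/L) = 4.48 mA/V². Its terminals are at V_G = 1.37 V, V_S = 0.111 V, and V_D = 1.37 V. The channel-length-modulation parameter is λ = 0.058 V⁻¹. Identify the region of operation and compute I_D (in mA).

V_GS = V_G − V_S = 1.37 − 0.111 = 1.26 V; V_DS = V_D − V_S = 1.37 − 0.111 = 1.26 V.
V_ov = V_GS − V_t = 1.26 − 0.964 = 0.295 V.
Since V_DS = 1.26 V ≥ V_ov = 0.295 V, the device is in saturation.
I_D = ½ k_n V_ov² (1 + λ V_DS) = 0.5 × 4.48 × 0.295² × (1 + 0.058 × 1.26) = 0.209 mA.

Saturation; I_D = 0.209 mA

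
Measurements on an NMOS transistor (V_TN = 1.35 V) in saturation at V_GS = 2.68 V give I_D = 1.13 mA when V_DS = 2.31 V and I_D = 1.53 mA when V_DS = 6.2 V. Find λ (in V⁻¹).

λ = 0.115 V⁻¹

With V_GS fixed, I_D ∝ (1 + λ V_DS) in saturation, so I_D2/I_D1 = (1 + λ V_DS2)/(1 + λ V_DS1).
1.53/1.13 = 1.354 = (1 + 6.2 λ)/(1 + 2.31 λ).
Solving: λ (I_D1 V_DS2 − I_D2 V_DS1) = I_D2 − I_D1, so λ = (1.53 − 1.13) / (1.13 × 6.2 − 1.53 × 2.31) = 0.4 / 3.47 = 0.115 V⁻¹.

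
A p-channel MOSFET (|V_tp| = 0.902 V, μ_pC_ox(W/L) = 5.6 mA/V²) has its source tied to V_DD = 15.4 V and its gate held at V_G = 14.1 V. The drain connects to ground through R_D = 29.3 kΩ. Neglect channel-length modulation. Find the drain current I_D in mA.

V_SG = V_DD − V_G = 15.4 − 14.1 = 1.3 V, so V_ov = 1.3 − 0.902 = 0.398 V.
Assume saturation: I_D = ½ k_p V_ov² = 0.5 × 5.6 × 0.398² = 0.444 mA, giving V_SD = V_DD − I_D R_D = 15.4 − 0.444 × 29.3 = 2.4 V.
V_SD = 2.4 V ≥ V_ov = 0.398 V, confirming saturation.

I_D = 0.444 mA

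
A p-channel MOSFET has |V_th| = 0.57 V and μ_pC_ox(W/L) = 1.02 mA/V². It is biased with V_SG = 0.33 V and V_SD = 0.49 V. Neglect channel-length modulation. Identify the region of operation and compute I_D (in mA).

V_SG = 0.33 V < |V_th| = 0.57 V, so the transistor is in cutoff.

Cutoff; I_D = 0 mA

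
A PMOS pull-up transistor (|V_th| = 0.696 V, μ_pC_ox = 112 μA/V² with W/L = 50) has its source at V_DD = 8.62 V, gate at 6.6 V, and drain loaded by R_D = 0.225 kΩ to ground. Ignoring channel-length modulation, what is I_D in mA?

I_D = 4.91 mA

V_SG = V_DD − V_G = 8.62 − 6.6 = 2.02 V, so V_ov = 2.02 − 0.696 = 1.32 V.
k_p = μ_pC_ox · (W/L) = 5.6 mA/V².
Assume saturation: I_D = ½ k_p V_ov² = 0.5 × 5.6 × 1.32² = 4.91 mA, giving V_SD = V_DD − I_D R_D = 8.62 − 4.91 × 0.225 = 7.52 V.
V_SD = 7.52 V ≥ V_ov = 1.32 V, confirming saturation.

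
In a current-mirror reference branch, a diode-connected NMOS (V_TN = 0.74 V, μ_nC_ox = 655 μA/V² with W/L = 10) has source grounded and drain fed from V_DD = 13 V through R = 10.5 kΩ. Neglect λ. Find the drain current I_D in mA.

I_D = 1.11 mA

With gate tied to drain, V_GS = V_DS ≥ V_GS − V_TN, so the device is in saturation.
k_n = μ_nC_ox · (W/L) = 6.55 mA/V².
KCL at the drain: ½ k_n (V_GS − V_TN)² = (V_DD − V_GS)/R.
Let x = V_GS − 0.74. Then 34.4 x² + x − 12.26 = 0, giving x = 0.583 V (positive root), so V_GS = 1.32 V.
I_D = (V_DD − V_GS)/R = (13 − 1.32) / 10.5 = 1.11 mA.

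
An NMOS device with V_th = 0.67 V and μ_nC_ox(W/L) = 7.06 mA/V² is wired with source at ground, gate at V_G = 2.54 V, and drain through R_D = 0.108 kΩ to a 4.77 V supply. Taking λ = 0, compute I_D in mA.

I_D = 12.3 mA

V_GS = V_G = 2.54 V, so V_ov = 2.54 − 0.67 = 1.87 V.
Assume saturation: I_D = ½ k_n V_ov² = 0.5 × 7.06 × 1.87² = 12.3 mA, giving V_DS = V_DD − I_D R_D = 4.77 − 12.3 × 0.108 = 3.44 V.
V_DS = 3.44 V ≥ V_ov = 1.87 V, confirming saturation.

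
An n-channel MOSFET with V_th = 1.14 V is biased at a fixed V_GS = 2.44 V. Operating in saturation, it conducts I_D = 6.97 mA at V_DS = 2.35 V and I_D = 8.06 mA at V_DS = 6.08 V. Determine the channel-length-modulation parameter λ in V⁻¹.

With V_GS fixed, I_D ∝ (1 + λ V_DS) in saturation, so I_D2/I_D1 = (1 + λ V_DS2)/(1 + λ V_DS1).
8.06/6.97 = 1.156 = (1 + 6.08 λ)/(1 + 2.35 λ).
Solving: λ (I_D1 V_DS2 − I_D2 V_DS1) = I_D2 − I_D1, so λ = (8.06 − 6.97) / (6.97 × 6.08 − 8.06 × 2.35) = 1.09 / 23.4 = 0.0465 V⁻¹.

λ = 0.0465 V⁻¹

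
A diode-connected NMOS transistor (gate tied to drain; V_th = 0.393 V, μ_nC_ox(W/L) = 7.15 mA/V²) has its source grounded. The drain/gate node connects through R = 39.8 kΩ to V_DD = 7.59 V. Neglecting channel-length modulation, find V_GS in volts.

V_GS = 0.614 V

With gate tied to drain, V_GS = V_DS ≥ V_GS − V_th, so the device is in saturation.
KCL at the drain: ½ k_n (V_GS − V_th)² = (V_DD − V_GS)/R.
Let x = V_GS − 0.393. Then 142 x² + x − 7.197 = 0, giving x = 0.221 V (positive root), so V_GS = 0.614 V.
I_D = (V_DD − V_GS)/R = (7.59 − 0.614) / 39.8 = 0.175 mA.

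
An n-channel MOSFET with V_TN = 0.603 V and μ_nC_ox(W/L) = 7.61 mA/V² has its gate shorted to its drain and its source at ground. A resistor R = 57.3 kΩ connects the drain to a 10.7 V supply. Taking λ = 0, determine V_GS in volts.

V_GS = 0.816 V

With gate tied to drain, V_GS = V_DS ≥ V_GS − V_TN, so the device is in saturation.
KCL at the drain: ½ k_n (V_GS − V_TN)² = (V_DD − V_GS)/R.
Let x = V_GS − 0.603. Then 218 x² + x − 10.1 = 0, giving x = 0.213 V (positive root), so V_GS = 0.816 V.
I_D = (V_DD − V_GS)/R = (10.7 − 0.816) / 57.3 = 0.172 mA.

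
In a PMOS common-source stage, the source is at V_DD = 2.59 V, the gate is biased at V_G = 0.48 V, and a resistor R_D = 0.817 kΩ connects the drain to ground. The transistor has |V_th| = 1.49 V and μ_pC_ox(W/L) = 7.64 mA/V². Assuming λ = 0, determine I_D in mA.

V_SG = V_DD − V_G = 2.59 − 0.48 = 2.11 V, so V_ov = 2.11 − 1.49 = 0.62 V.
Assume saturation: I_D = ½ k_p V_ov² = 0.5 × 7.64 × 0.62² = 1.47 mA, giving V_SD = V_DD − I_D R_D = 2.59 − 1.47 × 0.817 = 1.39 V.
V_SD = 1.39 V ≥ V_ov = 0.62 V, confirming saturation.

I_D = 1.47 mA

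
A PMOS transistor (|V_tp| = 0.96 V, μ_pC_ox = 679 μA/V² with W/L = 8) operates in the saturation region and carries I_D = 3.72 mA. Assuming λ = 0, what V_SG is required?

k_p = μ_pC_ox · (W/L) = 5.432 mA/V².
In saturation I_D = ½ k_p (V_SG − |V_tp|)², so V_SG − |V_tp| = √(2 I_D / k_p) = √(2 × 3.72 / 5.432) = 1.17 V.
V_SG = 0.96 + 1.17 = 2.13 V.

V_SG = 2.13 V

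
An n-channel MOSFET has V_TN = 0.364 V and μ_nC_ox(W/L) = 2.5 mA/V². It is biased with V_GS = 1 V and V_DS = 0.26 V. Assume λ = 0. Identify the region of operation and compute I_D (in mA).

Triode; I_D = 0.329 mA

V_ov = V_GS − V_TN = 1 − 0.364 = 0.636 V.
Since V_DS = 0.26 V < V_ov = 0.636 V, the device is in the triode region.
I_D = k_n [V_ov · V_DS − ½ V_DS²] = 2.5 × [0.636 × 0.26 − 0.5 × 0.26²] = 0.329 mA.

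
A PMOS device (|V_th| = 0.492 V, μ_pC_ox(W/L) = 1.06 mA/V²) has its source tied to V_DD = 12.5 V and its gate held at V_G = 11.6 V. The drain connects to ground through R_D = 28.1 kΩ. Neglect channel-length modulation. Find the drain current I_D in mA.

I_D = 0.0882 mA

V_SG = V_DD − V_G = 12.5 − 11.6 = 0.9 V, so V_ov = 0.9 − 0.492 = 0.408 V.
Assume saturation: I_D = ½ k_p V_ov² = 0.5 × 1.06 × 0.408² = 0.0882 mA, giving V_SD = V_DD − I_D R_D = 12.5 − 0.0882 × 28.1 = 10 V.
V_SD = 10 V ≥ V_ov = 0.408 V, confirming saturation.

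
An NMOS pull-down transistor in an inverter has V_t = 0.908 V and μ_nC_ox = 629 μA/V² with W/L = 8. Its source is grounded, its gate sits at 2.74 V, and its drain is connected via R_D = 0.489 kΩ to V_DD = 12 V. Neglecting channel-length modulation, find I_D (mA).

V_GS = V_G = 2.74 V, so V_ov = 2.74 − 0.908 = 1.83 V.
k_n = μ_nC_ox · (W/L) = 5.032 mA/V².
Assume saturation: I_D = ½ k_n V_ov² = 0.5 × 5.032 × 1.83² = 8.44 mA, giving V_DS = V_DD − I_D R_D = 12 − 8.44 × 0.489 = 7.87 V.
V_DS = 7.87 V ≥ V_ov = 1.83 V, confirming saturation.

I_D = 8.44 mA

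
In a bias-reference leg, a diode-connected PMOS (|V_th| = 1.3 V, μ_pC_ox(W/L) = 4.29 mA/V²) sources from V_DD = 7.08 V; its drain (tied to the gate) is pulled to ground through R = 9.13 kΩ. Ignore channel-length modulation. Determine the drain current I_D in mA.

With gate tied to drain, V_SG = V_SD ≥ V_SG − |V_th|, so the device is in saturation.
KCL at the drain: ½ k_p (V_SG − |V_th|)² = (V_DD − V_SG)/R.
Let x = V_SG − 1.3. Then 19.6 x² + x − 5.78 = 0, giving x = 0.518 V (positive root), so V_SG = 1.82 V.
I_D = (V_DD − V_SG)/R = (7.08 − 1.82) / 9.13 = 0.576 mA.

I_D = 0.576 mA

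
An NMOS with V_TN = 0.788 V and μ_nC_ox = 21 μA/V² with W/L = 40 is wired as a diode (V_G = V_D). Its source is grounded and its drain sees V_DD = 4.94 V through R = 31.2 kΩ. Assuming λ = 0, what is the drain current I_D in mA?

I_D = 0.116 mA

With gate tied to drain, V_GS = V_DS ≥ V_GS − V_TN, so the device is in saturation.
k_n = μ_nC_ox · (W/L) = 0.84 mA/V².
KCL at the drain: ½ k_n (V_GS − V_TN)² = (V_DD − V_GS)/R.
Let x = V_GS − 0.788. Then 13.1 x² + x − 4.152 = 0, giving x = 0.526 V (positive root), so V_GS = 1.31 V.
I_D = (V_DD − V_GS)/R = (4.94 − 1.31) / 31.2 = 0.116 mA.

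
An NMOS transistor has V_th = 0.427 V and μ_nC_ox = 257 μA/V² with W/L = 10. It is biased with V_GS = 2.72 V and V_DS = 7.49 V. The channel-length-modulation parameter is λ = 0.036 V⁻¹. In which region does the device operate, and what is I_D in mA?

k_n = μ_nC_ox · (W/L) = 2.57 mA/V².
V_ov = V_GS − V_th = 2.72 − 0.427 = 2.29 V.
Since V_DS = 7.49 V ≥ V_ov = 2.29 V, the device is in saturation.
I_D = ½ k_n V_ov² (1 + λ V_DS) = 0.5 × 2.57 × 2.29² × (1 + 0.036 × 7.49) = 8.58 mA.

Saturation; I_D = 8.58 mA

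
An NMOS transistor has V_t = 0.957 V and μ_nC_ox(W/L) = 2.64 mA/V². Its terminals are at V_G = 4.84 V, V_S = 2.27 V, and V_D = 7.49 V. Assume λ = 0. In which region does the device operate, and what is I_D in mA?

Saturation; I_D = 3.43 mA

V_GS = V_G − V_S = 4.84 − 2.27 = 2.57 V; V_DS = V_D − V_S = 7.49 − 2.27 = 5.22 V.
V_ov = V_GS − V_t = 2.57 − 0.957 = 1.61 V.
Since V_DS = 5.22 V ≥ V_ov = 1.61 V, the device is in saturation.
I_D = ½ k_n V_ov² = 0.5 × 2.64 × 1.61² = 3.43 mA.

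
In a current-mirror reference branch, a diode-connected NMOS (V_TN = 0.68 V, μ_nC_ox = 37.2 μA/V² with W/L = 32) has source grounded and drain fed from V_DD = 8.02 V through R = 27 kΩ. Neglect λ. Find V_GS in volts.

V_GS = 1.33 V

With gate tied to drain, V_GS = V_DS ≥ V_GS − V_TN, so the device is in saturation.
k_n = μ_nC_ox · (W/L) = 1.19 mA/V².
KCL at the drain: ½ k_n (V_GS − V_TN)² = (V_DD − V_GS)/R.
Let x = V_GS − 0.68. Then 16.1 x² + x − 7.34 = 0, giving x = 0.645 V (positive root), so V_GS = 1.33 V.
I_D = (V_DD − V_GS)/R = (8.02 − 1.33) / 27 = 0.248 mA.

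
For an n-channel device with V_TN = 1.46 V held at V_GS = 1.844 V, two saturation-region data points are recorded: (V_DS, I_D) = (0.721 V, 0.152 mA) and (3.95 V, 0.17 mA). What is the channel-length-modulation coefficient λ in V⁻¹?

λ = 0.0377 V⁻¹

With V_GS fixed, I_D ∝ (1 + λ V_DS) in saturation, so I_D2/I_D1 = (1 + λ V_DS2)/(1 + λ V_DS1).
0.17/0.152 = 1.118 = (1 + 3.95 λ)/(1 + 0.721 λ).
Solving: λ (I_D1 V_DS2 − I_D2 V_DS1) = I_D2 − I_D1, so λ = (0.17 − 0.152) / (0.152 × 3.95 − 0.17 × 0.721) = 0.018 / 0.478 = 0.0377 V⁻¹.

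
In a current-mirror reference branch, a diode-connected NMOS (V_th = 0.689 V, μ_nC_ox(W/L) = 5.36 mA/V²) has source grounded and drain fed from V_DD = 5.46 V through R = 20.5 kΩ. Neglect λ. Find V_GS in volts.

V_GS = 0.975 V

With gate tied to drain, V_GS = V_DS ≥ V_GS − V_th, so the device is in saturation.
KCL at the drain: ½ k_n (V_GS − V_th)² = (V_DD − V_GS)/R.
Let x = V_GS − 0.689. Then 54.9 x² + x − 4.771 = 0, giving x = 0.286 V (positive root), so V_GS = 0.975 V.
I_D = (V_DD − V_GS)/R = (5.46 − 0.975) / 20.5 = 0.219 mA.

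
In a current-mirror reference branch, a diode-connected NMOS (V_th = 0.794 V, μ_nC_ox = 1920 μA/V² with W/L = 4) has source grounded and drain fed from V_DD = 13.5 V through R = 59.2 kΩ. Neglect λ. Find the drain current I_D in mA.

With gate tied to drain, V_GS = V_DS ≥ V_GS − V_th, so the device is in saturation.
k_n = μ_nC_ox · (W/L) = 7.68 mA/V².
KCL at the drain: ½ k_n (V_GS − V_th)² = (V_DD − V_GS)/R.
Let x = V_GS − 0.794. Then 227 x² + x − 12.71 = 0, giving x = 0.234 V (positive root), so V_GS = 1.03 V.
I_D = (V_DD − V_GS)/R = (13.5 − 1.03) / 59.2 = 0.211 mA.

I_D = 0.211 mA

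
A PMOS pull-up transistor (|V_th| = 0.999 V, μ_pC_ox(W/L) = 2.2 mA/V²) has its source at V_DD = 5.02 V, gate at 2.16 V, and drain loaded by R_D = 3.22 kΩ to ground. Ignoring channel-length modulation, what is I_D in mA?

V_SG = V_DD − V_G = 5.02 − 2.16 = 2.86 V, so V_ov = 2.86 − 0.999 = 1.86 V.
Assume saturation: I_D = ½ k_p V_ov² = 0.5 × 2.2 × 1.86² = 3.81 mA, giving V_SD = V_DD − I_D R_D = 5.02 − 3.81 × 3.22 = -7.25 V.
But -7.25 V < V_ov = 1.86 V, so the device is actually in triode.
In triode I_D = k_p[V_ov V_SD − ½ V_SD²] and I_D = (V_DD − V_SD)/R_D. Equating: 3.54 V_SD² − 14.18 V_SD + 5.02 = 0, giving V_SD = 0.392 V (the root below V_ov).
I_D = (5.02 − 0.392) / 3.22 = 1.44 mA.

I_D = 1.44 mA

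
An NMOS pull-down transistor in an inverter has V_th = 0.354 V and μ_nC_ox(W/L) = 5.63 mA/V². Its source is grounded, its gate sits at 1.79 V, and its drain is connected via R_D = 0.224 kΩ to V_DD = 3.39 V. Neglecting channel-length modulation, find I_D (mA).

I_D = 5.80 mA

V_GS = V_G = 1.79 V, so V_ov = 1.79 − 0.354 = 1.44 V.
Assume saturation: I_D = ½ k_n V_ov² = 0.5 × 5.63 × 1.44² = 5.8 mA, giving V_DS = V_DD − I_D R_D = 3.39 − 5.8 × 0.224 = 2.09 V.
V_DS = 2.09 V ≥ V_ov = 1.44 V, confirming saturation.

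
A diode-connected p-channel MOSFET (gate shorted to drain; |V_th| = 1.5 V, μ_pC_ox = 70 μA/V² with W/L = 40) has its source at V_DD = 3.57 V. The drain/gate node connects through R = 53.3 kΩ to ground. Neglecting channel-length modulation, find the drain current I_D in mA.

I_D = 0.0358 mA

With gate tied to drain, V_SG = V_SD ≥ V_SG − |V_th|, so the device is in saturation.
k_p = μ_pC_ox · (W/L) = 2.8 mA/V².
KCL at the drain: ½ k_p (V_SG − |V_th|)² = (V_DD − V_SG)/R.
Let x = V_SG − 1.5. Then 74.6 x² + x − 2.07 = 0, giving x = 0.16 V (positive root), so V_SG = 1.66 V.
I_D = (V_DD − V_SG)/R = (3.57 − 1.66) / 53.3 = 0.0358 mA.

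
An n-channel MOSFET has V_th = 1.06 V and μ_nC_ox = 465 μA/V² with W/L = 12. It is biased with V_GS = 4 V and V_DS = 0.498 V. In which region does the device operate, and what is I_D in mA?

k_n = μ_nC_ox · (W/L) = 5.58 mA/V².
V_ov = V_GS − V_th = 4 − 1.06 = 2.94 V.
Since V_DS = 0.498 V < V_ov = 2.94 V, the device is in the triode region.
I_D = k_n [V_ov · V_DS − ½ V_DS²] = 5.58 × [2.94 × 0.498 − 0.5 × 0.498²] = 7.48 mA.

Triode; I_D = 7.48 mA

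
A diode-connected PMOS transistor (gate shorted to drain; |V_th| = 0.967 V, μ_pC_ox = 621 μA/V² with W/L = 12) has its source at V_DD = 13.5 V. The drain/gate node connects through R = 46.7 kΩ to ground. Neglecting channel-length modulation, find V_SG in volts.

With gate tied to drain, V_SG = V_SD ≥ V_SG − |V_th|, so the device is in saturation.
k_p = μ_pC_ox · (W/L) = 7.452 mA/V².
KCL at the drain: ½ k_p (V_SG − |V_th|)² = (V_DD − V_SG)/R.
Let x = V_SG − 0.967. Then 174 x² + x − 12.53 = 0, giving x = 0.266 V (positive root), so V_SG = 1.23 V.
I_D = (V_DD − V_SG)/R = (13.5 − 1.23) / 46.7 = 0.263 mA.

V_SG = 1.23 V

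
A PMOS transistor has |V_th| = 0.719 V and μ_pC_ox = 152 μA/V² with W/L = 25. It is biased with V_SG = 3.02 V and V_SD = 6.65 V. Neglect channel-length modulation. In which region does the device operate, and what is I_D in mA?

Saturation; I_D = 10.1 mA

k_p = μ_pC_ox · (W/L) = 3.8 mA/V².
V_ov = V_SG − |V_th| = 3.02 − 0.719 = 2.3 V.
Since V_SD = 6.65 V ≥ V_ov = 2.3 V, the device is in saturation.
I_D = ½ k_p V_ov² = 0.5 × 3.8 × 2.3² = 10.1 mA.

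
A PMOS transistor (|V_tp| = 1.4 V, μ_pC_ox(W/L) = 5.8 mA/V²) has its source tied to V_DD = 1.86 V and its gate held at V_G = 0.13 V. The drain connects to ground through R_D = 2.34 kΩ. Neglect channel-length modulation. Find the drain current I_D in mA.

V_SG = V_DD − V_G = 1.86 − 0.13 = 1.73 V, so V_ov = 1.73 − 1.4 = 0.33 V.
Assume saturation: I_D = ½ k_p V_ov² = 0.5 × 5.8 × 0.33² = 0.316 mA, giving V_SD = V_DD − I_D R_D = 1.86 − 0.316 × 2.34 = 1.12 V.
V_SD = 1.12 V ≥ V_ov = 0.33 V, confirming saturation.

I_D = 0.316 mA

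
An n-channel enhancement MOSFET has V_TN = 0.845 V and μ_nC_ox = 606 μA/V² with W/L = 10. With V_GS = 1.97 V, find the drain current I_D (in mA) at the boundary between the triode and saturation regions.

I_D = 3.83 mA

At the boundary V_DS = V_ov = V_GS − V_TN = 1.97 − 0.845 = 1.12 V.
k_n = μ_nC_ox · (W/L) = 6.06 mA/V².
I_D = ½ k_n V_ov² = 0.5 × 6.06 × 1.12² = 3.83 mA.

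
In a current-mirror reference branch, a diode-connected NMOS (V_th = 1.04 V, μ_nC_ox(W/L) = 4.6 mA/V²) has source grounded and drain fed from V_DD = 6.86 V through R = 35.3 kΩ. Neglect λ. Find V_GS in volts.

V_GS = 1.30 V

With gate tied to drain, V_GS = V_DS ≥ V_GS − V_th, so the device is in saturation.
KCL at the drain: ½ k_n (V_GS − V_th)² = (V_DD − V_GS)/R.
Let x = V_GS − 1.04. Then 81.2 x² + x − 5.82 = 0, giving x = 0.262 V (positive root), so V_GS = 1.3 V.
I_D = (V_DD − V_GS)/R = (6.86 − 1.3) / 35.3 = 0.157 mA.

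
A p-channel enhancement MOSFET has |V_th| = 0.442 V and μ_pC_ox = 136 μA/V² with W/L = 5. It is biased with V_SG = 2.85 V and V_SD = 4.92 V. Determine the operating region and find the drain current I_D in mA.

Saturation; I_D = 1.97 mA

k_p = μ_pC_ox · (W/L) = 0.68 mA/V².
V_ov = V_SG − |V_th| = 2.85 − 0.442 = 2.41 V.
Since V_SD = 4.92 V ≥ V_ov = 2.41 V, the device is in saturation.
I_D = ½ k_p V_ov² = 0.5 × 0.68 × 2.41² = 1.97 mA.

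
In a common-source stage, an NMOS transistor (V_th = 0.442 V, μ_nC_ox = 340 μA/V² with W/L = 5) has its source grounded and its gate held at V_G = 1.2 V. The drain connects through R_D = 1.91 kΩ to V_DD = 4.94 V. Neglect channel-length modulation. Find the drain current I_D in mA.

I_D = 0.488 mA

V_GS = V_G = 1.2 V, so V_ov = 1.2 − 0.442 = 0.758 V.
k_n = μ_nC_ox · (W/L) = 1.7 mA/V².
Assume saturation: I_D = ½ k_n V_ov² = 0.5 × 1.7 × 0.758² = 0.488 mA, giving V_DS = V_DD − I_D R_D = 4.94 − 0.488 × 1.91 = 4.01 V.
V_DS = 4.01 V ≥ V_ov = 0.758 V, confirming saturation.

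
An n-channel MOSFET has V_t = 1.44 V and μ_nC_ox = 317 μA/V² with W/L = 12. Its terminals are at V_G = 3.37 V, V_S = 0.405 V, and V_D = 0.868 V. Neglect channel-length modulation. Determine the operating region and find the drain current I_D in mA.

Triode; I_D = 2.28 mA

V_GS = V_G − V_S = 3.37 − 0.405 = 2.96 V; V_DS = V_D − V_S = 0.868 − 0.405 = 0.463 V.
k_n = μ_nC_ox · (W/L) = 3.804 mA/V².
V_ov = V_GS − V_t = 2.96 − 1.44 = 1.52 V.
Since V_DS = 0.463 V < V_ov = 1.52 V, the device is in the triode region.
I_D = k_n [V_ov · V_DS − ½ V_DS²] = 3.804 × [1.52 × 0.463 − 0.5 × 0.463²] = 2.28 mA.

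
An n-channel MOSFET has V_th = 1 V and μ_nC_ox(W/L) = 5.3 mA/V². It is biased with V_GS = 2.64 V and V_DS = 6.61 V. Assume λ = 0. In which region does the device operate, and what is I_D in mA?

V_ov = V_GS − V_th = 2.64 − 1 = 1.64 V.
Since V_DS = 6.61 V ≥ V_ov = 1.64 V, the device is in saturation.
I_D = ½ k_n V_ov² = 0.5 × 5.3 × 1.64² = 7.13 mA.

Saturation; I_D = 7.13 mA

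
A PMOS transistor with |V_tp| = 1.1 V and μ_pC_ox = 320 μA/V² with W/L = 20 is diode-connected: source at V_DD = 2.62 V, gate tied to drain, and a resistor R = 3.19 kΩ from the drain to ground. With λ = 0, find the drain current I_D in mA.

With gate tied to drain, V_SG = V_SD ≥ V_SG − |V_tp|, so the device is in saturation.
k_p = μ_pC_ox · (W/L) = 6.4 mA/V².
KCL at the drain: ½ k_p (V_SG − |V_tp|)² = (V_DD − V_SG)/R.
Let x = V_SG − 1.1. Then 10.2 x² + x − 1.52 = 0, giving x = 0.34 V (positive root), so V_SG = 1.44 V.
I_D = (V_DD − V_SG)/R = (2.62 − 1.44) / 3.19 = 0.37 mA.

I_D = 0.370 mA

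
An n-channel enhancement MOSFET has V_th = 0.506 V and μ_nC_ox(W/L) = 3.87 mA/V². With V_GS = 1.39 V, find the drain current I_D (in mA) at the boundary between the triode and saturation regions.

At the boundary V_DS = V_ov = V_GS − V_th = 1.39 − 0.506 = 0.884 V.
I_D = ½ k_n V_ov² = 0.5 × 3.87 × 0.884² = 1.51 mA.

I_D = 1.51 mA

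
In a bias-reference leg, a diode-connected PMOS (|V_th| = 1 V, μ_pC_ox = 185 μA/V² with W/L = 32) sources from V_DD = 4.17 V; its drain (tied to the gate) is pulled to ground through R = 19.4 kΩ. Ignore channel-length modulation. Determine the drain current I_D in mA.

With gate tied to drain, V_SG = V_SD ≥ V_SG − |V_th|, so the device is in saturation.
k_p = μ_pC_ox · (W/L) = 5.92 mA/V².
KCL at the drain: ½ k_p (V_SG − |V_th|)² = (V_DD − V_SG)/R.
Let x = V_SG − 1. Then 57.4 x² + x − 3.17 = 0, giving x = 0.226 V (positive root), so V_SG = 1.23 V.
I_D = (V_DD − V_SG)/R = (4.17 − 1.23) / 19.4 = 0.152 mA.

I_D = 0.152 mA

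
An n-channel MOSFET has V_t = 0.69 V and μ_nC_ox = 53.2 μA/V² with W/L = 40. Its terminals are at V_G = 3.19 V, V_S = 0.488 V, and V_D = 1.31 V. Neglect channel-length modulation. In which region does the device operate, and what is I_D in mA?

Triode; I_D = 2.80 mA

V_GS = V_G − V_S = 3.19 − 0.488 = 2.7 V; V_DS = V_D − V_S = 1.31 − 0.488 = 0.822 V.
k_n = μ_nC_ox · (W/L) = 2.128 mA/V².
V_ov = V_GS − V_t = 2.7 − 0.69 = 2.01 V.
Since V_DS = 0.822 V < V_ov = 2.01 V, the device is in the triode region.
I_D = k_n [V_ov · V_DS − ½ V_DS²] = 2.128 × [2.01 × 0.822 − 0.5 × 0.822²] = 2.8 mA.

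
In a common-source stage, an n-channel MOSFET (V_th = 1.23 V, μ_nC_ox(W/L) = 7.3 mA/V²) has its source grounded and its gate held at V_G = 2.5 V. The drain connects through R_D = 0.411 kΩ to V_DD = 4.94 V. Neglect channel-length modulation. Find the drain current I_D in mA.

V_GS = V_G = 2.5 V, so V_ov = 2.5 − 1.23 = 1.27 V.
Assume saturation: I_D = ½ k_n V_ov² = 0.5 × 7.3 × 1.27² = 5.89 mA, giving V_DS = V_DD − I_D R_D = 4.94 − 5.89 × 0.411 = 2.52 V.
V_DS = 2.52 V ≥ V_ov = 1.27 V, confirming saturation.

I_D = 5.89 mA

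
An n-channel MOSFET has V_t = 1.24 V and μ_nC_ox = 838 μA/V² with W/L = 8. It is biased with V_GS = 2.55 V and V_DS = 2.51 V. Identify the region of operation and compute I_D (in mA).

Saturation; I_D = 5.75 mA

k_n = μ_nC_ox · (W/L) = 6.704 mA/V².
V_ov = V_GS − V_t = 2.55 − 1.24 = 1.31 V.
Since V_DS = 2.51 V ≥ V_ov = 1.31 V, the device is in saturation.
I_D = ½ k_n V_ov² = 0.5 × 6.704 × 1.31² = 5.75 mA.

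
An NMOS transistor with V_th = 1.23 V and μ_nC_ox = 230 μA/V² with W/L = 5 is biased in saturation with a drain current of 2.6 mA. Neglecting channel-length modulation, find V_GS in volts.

k_n = μ_nC_ox · (W/L) = 1.15 mA/V².
In saturation I_D = ½ k_n (V_GS − V_th)², so V_GS − V_th = √(2 I_D / k_n) = √(2 × 2.6 / 1.15) = 2.13 V.
V_GS = 1.23 + 2.13 = 3.36 V.

V_GS = 3.36 V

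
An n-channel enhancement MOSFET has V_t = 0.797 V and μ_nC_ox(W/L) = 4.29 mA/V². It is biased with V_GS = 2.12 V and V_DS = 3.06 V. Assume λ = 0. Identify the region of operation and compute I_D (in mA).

V_ov = V_GS − V_t = 2.12 − 0.797 = 1.32 V.
Since V_DS = 3.06 V ≥ V_ov = 1.32 V, the device is in saturation.
I_D = ½ k_n V_ov² = 0.5 × 4.29 × 1.32² = 3.75 mA.

Saturation; I_D = 3.75 mA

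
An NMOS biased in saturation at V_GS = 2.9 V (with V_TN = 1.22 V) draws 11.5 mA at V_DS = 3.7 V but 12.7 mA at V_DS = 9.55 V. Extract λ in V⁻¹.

λ = 0.0191 V⁻¹

With V_GS fixed, I_D ∝ (1 + λ V_DS) in saturation, so I_D2/I_D1 = (1 + λ V_DS2)/(1 + λ V_DS1).
12.7/11.5 = 1.104 = (1 + 9.55 λ)/(1 + 3.7 λ).
Solving: λ (I_D1 V_DS2 − I_D2 V_DS1) = I_D2 − I_D1, so λ = (12.7 − 11.5) / (11.5 × 9.55 − 12.7 × 3.7) = 1.2 / 62.8 = 0.0191 V⁻¹.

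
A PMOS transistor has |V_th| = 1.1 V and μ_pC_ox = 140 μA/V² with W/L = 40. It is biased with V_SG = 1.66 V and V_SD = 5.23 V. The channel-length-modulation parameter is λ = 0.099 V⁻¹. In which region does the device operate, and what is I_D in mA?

Saturation; I_D = 1.33 mA

k_p = μ_pC_ox · (W/L) = 5.6 mA/V².
V_ov = V_SG − |V_th| = 1.66 − 1.1 = 0.56 V.
Since V_SD = 5.23 V ≥ V_ov = 0.56 V, the device is in saturation.
I_D = ½ k_p V_ov² (1 + λ V_SD) = 0.5 × 5.6 × 0.56² × (1 + 0.099 × 5.23) = 1.33 mA.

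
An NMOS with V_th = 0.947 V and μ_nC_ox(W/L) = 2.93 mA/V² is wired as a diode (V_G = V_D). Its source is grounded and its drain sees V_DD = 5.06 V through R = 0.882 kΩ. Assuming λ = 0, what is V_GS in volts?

With gate tied to drain, V_GS = V_DS ≥ V_GS − V_th, so the device is in saturation.
KCL at the drain: ½ k_n (V_GS − V_th)² = (V_DD − V_GS)/R.
Let x = V_GS − 0.947. Then 1.29 x² + x − 4.113 = 0, giving x = 1.44 V (positive root), so V_GS = 2.39 V.
I_D = (V_DD − V_GS)/R = (5.06 − 2.39) / 0.882 = 3.03 mA.

V_GS = 2.39 V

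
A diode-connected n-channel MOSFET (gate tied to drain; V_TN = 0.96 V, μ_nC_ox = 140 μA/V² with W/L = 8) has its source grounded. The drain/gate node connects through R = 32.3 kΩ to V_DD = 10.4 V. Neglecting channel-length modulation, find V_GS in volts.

V_GS = 1.66 V

With gate tied to drain, V_GS = V_DS ≥ V_GS − V_TN, so the device is in saturation.
k_n = μ_nC_ox · (W/L) = 1.12 mA/V².
KCL at the drain: ½ k_n (V_GS − V_TN)² = (V_DD − V_GS)/R.
Let x = V_GS − 0.96. Then 18.1 x² + x − 9.44 = 0, giving x = 0.695 V (positive root), so V_GS = 1.66 V.
I_D = (V_DD − V_GS)/R = (10.4 − 1.66) / 32.3 = 0.271 mA.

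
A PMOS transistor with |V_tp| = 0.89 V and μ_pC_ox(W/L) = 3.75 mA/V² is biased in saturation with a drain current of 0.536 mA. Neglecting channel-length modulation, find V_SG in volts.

V_SG = 1.42 V

In saturation I_D = ½ k_p (V_SG − |V_tp|)², so V_SG − |V_tp| = √(2 I_D / k_p) = √(2 × 0.536 / 3.75) = 0.535 V.
V_SG = 0.89 + 0.535 = 1.42 V.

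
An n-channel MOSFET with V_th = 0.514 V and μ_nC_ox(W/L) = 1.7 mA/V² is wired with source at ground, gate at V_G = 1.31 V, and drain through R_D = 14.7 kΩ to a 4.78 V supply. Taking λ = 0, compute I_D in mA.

V_GS = V_G = 1.31 V, so V_ov = 1.31 − 0.514 = 0.796 V.
Assume saturation: I_D = ½ k_n V_ov² = 0.5 × 1.7 × 0.796² = 0.539 mA, giving V_DS = V_DD − I_D R_D = 4.78 − 0.539 × 14.7 = -3.14 V.
But -3.14 V < V_ov = 0.796 V, so the device is actually in triode.
In triode I_D = k_n[V_ov V_DS − ½ V_DS²] and I_D = (V_DD − V_DS)/R_D. Equating: 12.5 V_DS² − 20.89 V_DS + 4.78 = 0, giving V_DS = 0.274 V (the root below V_ov).
I_D = (4.78 − 0.274) / 14.7 = 0.307 mA.

I_D = 0.307 mA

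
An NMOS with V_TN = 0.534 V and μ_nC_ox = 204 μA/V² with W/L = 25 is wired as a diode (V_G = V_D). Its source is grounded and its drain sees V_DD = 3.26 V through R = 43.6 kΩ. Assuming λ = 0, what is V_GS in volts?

With gate tied to drain, V_GS = V_DS ≥ V_GS − V_TN, so the device is in saturation.
k_n = μ_nC_ox · (W/L) = 5.1 mA/V².
KCL at the drain: ½ k_n (V_GS − V_TN)² = (V_DD − V_GS)/R.
Let x = V_GS − 0.534. Then 111 x² + x − 2.726 = 0, giving x = 0.152 V (positive root), so V_GS = 0.686 V.
I_D = (V_DD − V_GS)/R = (3.26 − 0.686) / 43.6 = 0.059 mA.

V_GS = 0.686 V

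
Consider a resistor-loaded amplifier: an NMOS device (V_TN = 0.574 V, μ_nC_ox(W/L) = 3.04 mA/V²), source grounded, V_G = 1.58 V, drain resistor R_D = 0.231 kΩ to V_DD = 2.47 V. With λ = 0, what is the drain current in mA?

V_GS = V_G = 1.58 V, so V_ov = 1.58 − 0.574 = 1.01 V.
Assume saturation: I_D = ½ k_n V_ov² = 0.5 × 3.04 × 1.01² = 1.54 mA, giving V_DS = V_DD − I_D R_D = 2.47 − 1.54 × 0.231 = 2.11 V.
V_DS = 2.11 V ≥ V_ov = 1.01 V, confirming saturation.

I_D = 1.54 mA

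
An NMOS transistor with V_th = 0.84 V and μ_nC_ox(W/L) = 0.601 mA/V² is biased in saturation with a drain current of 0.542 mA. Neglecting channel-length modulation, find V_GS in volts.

V_GS = 2.18 V

In saturation I_D = ½ k_n (V_GS − V_th)², so V_GS − V_th = √(2 I_D / k_n) = √(2 × 0.542 / 0.601) = 1.34 V.
V_GS = 0.84 + 1.34 = 2.18 V.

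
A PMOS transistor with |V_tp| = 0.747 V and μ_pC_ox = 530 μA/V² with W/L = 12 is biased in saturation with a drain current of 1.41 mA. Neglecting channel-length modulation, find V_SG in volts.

V_SG = 1.41 V

k_p = μ_pC_ox · (W/L) = 6.36 mA/V².
In saturation I_D = ½ k_p (V_SG − |V_tp|)², so V_SG − |V_tp| = √(2 I_D / k_p) = √(2 × 1.41 / 6.36) = 0.666 V.
V_SG = 0.747 + 0.666 = 1.41 V.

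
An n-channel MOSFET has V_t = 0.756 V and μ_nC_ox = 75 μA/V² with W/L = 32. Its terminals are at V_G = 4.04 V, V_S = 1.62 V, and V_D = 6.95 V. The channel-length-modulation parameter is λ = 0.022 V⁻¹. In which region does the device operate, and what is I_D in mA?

V_GS = V_G − V_S = 4.04 − 1.62 = 2.42 V; V_DS = V_D − V_S = 6.95 − 1.62 = 5.33 V.
k_n = μ_nC_ox · (W/L) = 2.4 mA/V².
V_ov = V_GS − V_t = 2.42 − 0.756 = 1.66 V.
Since V_DS = 5.33 V ≥ V_ov = 1.66 V, the device is in saturation.
I_D = ½ k_n V_ov² (1 + λ V_DS) = 0.5 × 2.4 × 1.66² × (1 + 0.022 × 5.33) = 3.71 mA.

Saturation; I_D = 3.71 mA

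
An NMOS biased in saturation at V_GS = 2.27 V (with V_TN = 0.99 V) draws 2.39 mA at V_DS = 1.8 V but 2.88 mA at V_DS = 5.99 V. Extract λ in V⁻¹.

With V_GS fixed, I_D ∝ (1 + λ V_DS) in saturation, so I_D2/I_D1 = (1 + λ V_DS2)/(1 + λ V_DS1).
2.88/2.39 = 1.205 = (1 + 5.99 λ)/(1 + 1.8 λ).
Solving: λ (I_D1 V_DS2 − I_D2 V_DS1) = I_D2 − I_D1, so λ = (2.88 − 2.39) / (2.39 × 5.99 − 2.88 × 1.8) = 0.49 / 9.13 = 0.0537 V⁻¹.

λ = 0.0537 V⁻¹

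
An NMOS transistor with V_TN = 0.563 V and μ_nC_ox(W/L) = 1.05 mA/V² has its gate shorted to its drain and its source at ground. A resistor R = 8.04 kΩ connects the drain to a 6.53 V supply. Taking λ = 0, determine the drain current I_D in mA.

I_D = 0.608 mA

With gate tied to drain, V_GS = V_DS ≥ V_GS − V_TN, so the device is in saturation.
KCL at the drain: ½ k_n (V_GS − V_TN)² = (V_DD − V_GS)/R.
Let x = V_GS − 0.563. Then 4.22 x² + x − 5.967 = 0, giving x = 1.08 V (positive root), so V_GS = 1.64 V.
I_D = (V_DD − V_GS)/R = (6.53 − 1.64) / 8.04 = 0.608 mA.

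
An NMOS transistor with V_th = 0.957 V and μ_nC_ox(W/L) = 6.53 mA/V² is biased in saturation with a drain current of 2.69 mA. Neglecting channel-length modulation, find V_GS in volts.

In saturation I_D = ½ k_n (V_GS − V_th)², so V_GS − V_th = √(2 I_D / k_n) = √(2 × 2.69 / 6.53) = 0.908 V.
V_GS = 0.957 + 0.908 = 1.86 V.

V_GS = 1.86 V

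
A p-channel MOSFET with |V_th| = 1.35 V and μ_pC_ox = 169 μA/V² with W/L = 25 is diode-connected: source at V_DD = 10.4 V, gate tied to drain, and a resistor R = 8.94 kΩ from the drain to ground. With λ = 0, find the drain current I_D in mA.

With gate tied to drain, V_SG = V_SD ≥ V_SG − |V_th|, so the device is in saturation.
k_p = μ_pC_ox · (W/L) = 4.225 mA/V².
KCL at the drain: ½ k_p (V_SG − |V_th|)² = (V_DD − V_SG)/R.
Let x = V_SG − 1.35. Then 18.9 x² + x − 9.05 = 0, giving x = 0.666 V (positive root), so V_SG = 2.02 V.
I_D = (V_DD − V_SG)/R = (10.4 − 2.02) / 8.94 = 0.938 mA.

I_D = 0.938 mA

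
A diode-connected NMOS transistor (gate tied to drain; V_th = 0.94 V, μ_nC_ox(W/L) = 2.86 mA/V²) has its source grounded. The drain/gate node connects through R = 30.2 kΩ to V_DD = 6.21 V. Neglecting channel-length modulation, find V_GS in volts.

With gate tied to drain, V_GS = V_DS ≥ V_GS − V_th, so the device is in saturation.
KCL at the drain: ½ k_n (V_GS − V_th)² = (V_DD − V_GS)/R.
Let x = V_GS − 0.94. Then 43.2 x² + x − 5.27 = 0, giving x = 0.338 V (positive root), so V_GS = 1.28 V.
I_D = (V_DD − V_GS)/R = (6.21 − 1.28) / 30.2 = 0.163 mA.

V_GS = 1.28 V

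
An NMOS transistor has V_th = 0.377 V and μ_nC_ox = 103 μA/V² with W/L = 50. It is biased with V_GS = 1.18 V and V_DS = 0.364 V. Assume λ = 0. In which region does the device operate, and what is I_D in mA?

Triode; I_D = 1.16 mA

k_n = μ_nC_ox · (W/L) = 5.15 mA/V².
V_ov = V_GS − V_th = 1.18 − 0.377 = 0.803 V.
Since V_DS = 0.364 V < V_ov = 0.803 V, the device is in the triode region.
I_D = k_n [V_ov · V_DS − ½ V_DS²] = 5.15 × [0.803 × 0.364 − 0.5 × 0.364²] = 1.16 mA.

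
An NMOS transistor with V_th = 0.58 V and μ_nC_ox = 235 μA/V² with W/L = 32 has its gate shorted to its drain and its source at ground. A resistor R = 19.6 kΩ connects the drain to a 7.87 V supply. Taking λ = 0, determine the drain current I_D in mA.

I_D = 0.356 mA

With gate tied to drain, V_GS = V_DS ≥ V_GS − V_th, so the device is in saturation.
k_n = μ_nC_ox · (W/L) = 7.52 mA/V².
KCL at the drain: ½ k_n (V_GS − V_th)² = (V_DD − V_GS)/R.
Let x = V_GS − 0.58. Then 73.7 x² + x − 7.29 = 0, giving x = 0.308 V (positive root), so V_GS = 0.888 V.
I_D = (V_DD − V_GS)/R = (7.87 − 0.888) / 19.6 = 0.356 mA.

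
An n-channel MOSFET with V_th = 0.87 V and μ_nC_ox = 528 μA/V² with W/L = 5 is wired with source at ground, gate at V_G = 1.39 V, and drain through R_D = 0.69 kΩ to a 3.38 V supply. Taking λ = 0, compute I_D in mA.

I_D = 0.357 mA

V_GS = V_G = 1.39 V, so V_ov = 1.39 − 0.87 = 0.52 V.
k_n = μ_nC_ox · (W/L) = 2.64 mA/V².
Assume saturation: I_D = ½ k_n V_ov² = 0.5 × 2.64 × 0.52² = 0.357 mA, giving V_DS = V_DD − I_D R_D = 3.38 − 0.357 × 0.69 = 3.13 V.
V_DS = 3.13 V ≥ V_ov = 0.52 V, confirming saturation.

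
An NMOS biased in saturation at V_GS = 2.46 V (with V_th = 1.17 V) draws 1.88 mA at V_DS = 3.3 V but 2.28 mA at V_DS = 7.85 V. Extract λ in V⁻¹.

With V_GS fixed, I_D ∝ (1 + λ V_DS) in saturation, so I_D2/I_D1 = (1 + λ V_DS2)/(1 + λ V_DS1).
2.28/1.88 = 1.213 = (1 + 7.85 λ)/(1 + 3.3 λ).
Solving: λ (I_D1 V_DS2 − I_D2 V_DS1) = I_D2 − I_D1, so λ = (2.28 − 1.88) / (1.88 × 7.85 − 2.28 × 3.3) = 0.4 / 7.23 = 0.0553 V⁻¹.

λ = 0.0553 V⁻¹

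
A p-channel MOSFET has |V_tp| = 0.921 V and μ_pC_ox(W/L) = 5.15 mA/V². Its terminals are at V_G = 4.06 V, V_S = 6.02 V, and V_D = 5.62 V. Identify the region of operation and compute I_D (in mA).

V_SG = V_S − V_G = 6.02 − 4.06 = 1.96 V; V_SD = V_S − V_D = 6.02 − 5.62 = 0.4 V.
V_ov = V_SG − |V_tp| = 1.96 − 0.921 = 1.04 V.
Since V_SD = 0.4 V < V_ov = 1.04 V, the device is in the triode region.
I_D = k_p [V_ov · V_SD − ½ V_SD²] = 5.15 × [1.04 × 0.4 − 0.5 × 0.4²] = 1.73 mA.

Triode; I_D = 1.73 mA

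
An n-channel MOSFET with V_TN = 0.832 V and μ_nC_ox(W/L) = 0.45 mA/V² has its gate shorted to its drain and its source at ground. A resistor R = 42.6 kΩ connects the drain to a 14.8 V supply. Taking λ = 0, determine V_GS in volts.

V_GS = 1.99 V

With gate tied to drain, V_GS = V_DS ≥ V_GS − V_TN, so the device is in saturation.
KCL at the drain: ½ k_n (V_GS − V_TN)² = (V_DD − V_GS)/R.
Let x = V_GS − 0.832. Then 9.59 x² + x − 13.97 = 0, giving x = 1.16 V (positive root), so V_GS = 1.99 V.
I_D = (V_DD − V_GS)/R = (14.8 − 1.99) / 42.6 = 0.301 mA.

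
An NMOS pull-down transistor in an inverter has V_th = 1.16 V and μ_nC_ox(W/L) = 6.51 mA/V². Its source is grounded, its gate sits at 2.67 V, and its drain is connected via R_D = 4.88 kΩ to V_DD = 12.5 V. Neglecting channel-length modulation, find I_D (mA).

I_D = 2.50 mA

V_GS = V_G = 2.67 V, so V_ov = 2.67 − 1.16 = 1.51 V.
Assume saturation: I_D = ½ k_n V_ov² = 0.5 × 6.51 × 1.51² = 7.42 mA, giving V_DS = V_DD − I_D R_D = 12.5 − 7.42 × 4.88 = -23.7 V.
But -23.7 V < V_ov = 1.51 V, so the device is actually in triode.
In triode I_D = k_n[V_ov V_DS − ½ V_DS²] and I_D = (V_DD − V_DS)/R_D. Equating: 15.9 V_DS² − 48.97 V_DS + 12.5 = 0, giving V_DS = 0.281 V (the root below V_ov).
I_D = (12.5 − 0.281) / 4.88 = 2.5 mA.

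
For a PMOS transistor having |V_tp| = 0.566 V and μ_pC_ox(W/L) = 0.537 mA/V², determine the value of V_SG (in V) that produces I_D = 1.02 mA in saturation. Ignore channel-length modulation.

In saturation I_D = ½ k_p (V_SG − |V_tp|)², so V_SG − |V_tp| = √(2 I_D / k_p) = √(2 × 1.02 / 0.537) = 1.95 V.
V_SG = 0.566 + 1.95 = 2.52 V.

V_SG = 2.52 V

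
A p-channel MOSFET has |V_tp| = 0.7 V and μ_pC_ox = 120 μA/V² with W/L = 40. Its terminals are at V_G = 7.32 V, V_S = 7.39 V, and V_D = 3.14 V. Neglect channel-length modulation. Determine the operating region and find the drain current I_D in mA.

V_SG = V_S − V_G = 7.39 − 7.32 = 0.07 V; V_SD = V_S − V_D = 7.39 − 3.14 = 4.25 V.
V_SG = 0.07 V < |V_tp| = 0.7 V, so the transistor is in cutoff.

Cutoff; I_D = 0 mA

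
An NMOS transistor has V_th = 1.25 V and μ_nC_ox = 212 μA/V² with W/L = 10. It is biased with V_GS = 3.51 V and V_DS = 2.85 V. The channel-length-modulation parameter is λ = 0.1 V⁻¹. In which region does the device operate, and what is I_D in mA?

k_n = μ_nC_ox · (W/L) = 2.12 mA/V².
V_ov = V_GS − V_th = 3.51 − 1.25 = 2.26 V.
Since V_DS = 2.85 V ≥ V_ov = 2.26 V, the device is in saturation.
I_D = ½ k_n V_ov² (1 + λ V_DS) = 0.5 × 2.12 × 2.26² × (1 + 0.1 × 2.85) = 6.96 mA.

Saturation; I_D = 6.96 mA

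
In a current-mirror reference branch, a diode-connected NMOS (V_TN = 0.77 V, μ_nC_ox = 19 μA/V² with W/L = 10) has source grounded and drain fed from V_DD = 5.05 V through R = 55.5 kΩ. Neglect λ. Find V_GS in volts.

With gate tied to drain, V_GS = V_DS ≥ V_GS − V_TN, so the device is in saturation.
k_n = μ_nC_ox · (W/L) = 0.19 mA/V².
KCL at the drain: ½ k_n (V_GS − V_TN)² = (V_DD − V_GS)/R.
Let x = V_GS − 0.77. Then 5.27 x² + x − 4.28 = 0, giving x = 0.811 V (positive root), so V_GS = 1.58 V.
I_D = (V_DD − V_GS)/R = (5.05 − 1.58) / 55.5 = 0.0625 mA.

V_GS = 1.58 V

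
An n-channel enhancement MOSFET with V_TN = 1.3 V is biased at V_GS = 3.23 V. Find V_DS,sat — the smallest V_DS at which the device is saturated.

The boundary between triode and saturation is V_DS = V_GS − V_TN = V_ov.
V_ov = 3.23 − 1.3 = 1.93 V.

V_DS,sat = 1.93 V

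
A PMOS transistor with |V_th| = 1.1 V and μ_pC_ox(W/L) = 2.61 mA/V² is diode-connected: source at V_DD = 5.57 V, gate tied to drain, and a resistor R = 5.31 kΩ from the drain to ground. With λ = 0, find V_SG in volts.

V_SG = 1.83 V

With gate tied to drain, V_SG = V_SD ≥ V_SG − |V_th|, so the device is in saturation.
KCL at the drain: ½ k_p (V_SG − |V_th|)² = (V_DD − V_SG)/R.
Let x = V_SG − 1.1. Then 6.93 x² + x − 4.47 = 0, giving x = 0.734 V (positive root), so V_SG = 1.83 V.
I_D = (V_DD − V_SG)/R = (5.57 − 1.83) / 5.31 = 0.704 mA.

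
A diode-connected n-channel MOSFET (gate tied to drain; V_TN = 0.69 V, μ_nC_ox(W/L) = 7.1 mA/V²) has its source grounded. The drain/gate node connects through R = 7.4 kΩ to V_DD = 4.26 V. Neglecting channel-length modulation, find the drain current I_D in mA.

I_D = 0.435 mA

With gate tied to drain, V_GS = V_DS ≥ V_GS − V_TN, so the device is in saturation.
KCL at the drain: ½ k_n (V_GS − V_TN)² = (V_DD − V_GS)/R.
Let x = V_GS − 0.69. Then 26.3 x² + x − 3.57 = 0, giving x = 0.35 V (positive root), so V_GS = 1.04 V.
I_D = (V_DD − V_GS)/R = (4.26 − 1.04) / 7.4 = 0.435 mA.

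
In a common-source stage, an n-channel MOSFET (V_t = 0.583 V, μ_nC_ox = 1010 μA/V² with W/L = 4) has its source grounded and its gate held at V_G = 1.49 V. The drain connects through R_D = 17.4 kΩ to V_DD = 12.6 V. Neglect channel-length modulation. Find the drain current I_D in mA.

I_D = 0.711 mA

V_GS = V_G = 1.49 V, so V_ov = 1.49 − 0.583 = 0.907 V.
k_n = μ_nC_ox · (W/L) = 4.04 mA/V².
Assume saturation: I_D = ½ k_n V_ov² = 0.5 × 4.04 × 0.907² = 1.66 mA, giving V_DS = V_DD − I_D R_D = 12.6 − 1.66 × 17.4 = -16.3 V.
But -16.3 V < V_ov = 0.907 V, so the device is actually in triode.
In triode I_D = k_n[V_ov V_DS − ½ V_DS²] and I_D = (V_DD − V_DS)/R_D. Equating: 35.1 V_DS² − 64.76 V_DS + 12.6 = 0, giving V_DS = 0.221 V (the root below V_ov).
I_D = (12.6 − 0.221) / 17.4 = 0.711 mA.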